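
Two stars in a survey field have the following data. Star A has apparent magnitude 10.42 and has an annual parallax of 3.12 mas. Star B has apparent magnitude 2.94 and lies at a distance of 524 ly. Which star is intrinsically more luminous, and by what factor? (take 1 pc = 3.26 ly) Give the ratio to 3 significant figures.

Star B is more luminous, by a factor of 247.

Star A: p = 3.12 mas = 3.12×10^-3″ → d = 1/p = 320.5 pc
Star A: M = m − 5 log₁₀ d + 5 = 10.42 − 5·2.5058 + 5 = 2.891
Star B: d = 524 ly / 3.26 = 160.7 pc
Star B: M = m − 5 log₁₀ d + 5 = 2.94 − 5·2.2061 + 5 = -3.091
ΔM = M_A − M_B = 2.891 − (-3.091) = 5.981; smaller M is more luminous → Star B.
L ratio = 10^(0.4 |ΔM|) = 10^2.393 = 246.9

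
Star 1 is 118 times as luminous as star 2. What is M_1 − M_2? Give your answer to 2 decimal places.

M_1 − M_2 ≈ -5.18

Pogson: ΔM = −2.5 log₁₀(ratio) = −2.5 log₁₀(118) = −2.5 × 2.0719 = -5.180
Star 1 is brighter, so it has the smaller magnitude: the difference is negative.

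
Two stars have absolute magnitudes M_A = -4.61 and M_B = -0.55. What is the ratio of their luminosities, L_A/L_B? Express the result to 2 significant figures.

L_A/L_B ≈ 42

ΔM = M_A − M_B = -4.06
L_A/L_B = 10^(−0.4 ΔM) = 10^1.624 = 42.07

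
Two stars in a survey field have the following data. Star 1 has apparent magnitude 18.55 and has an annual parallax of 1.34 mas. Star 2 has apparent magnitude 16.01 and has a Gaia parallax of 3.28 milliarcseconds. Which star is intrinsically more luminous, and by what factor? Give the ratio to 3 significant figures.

Star 1: p = 1.34 mas = 1.34×10^-3″ → d = 1/p = 746.3 pc
Star 1: M = m − 5 log₁₀ d + 5 = 18.55 − 5·2.8729 + 5 = 9.186
Star 2: p = 3.28 mas = 3.28×10^-3″ → d = 1/p = 304.9 pc
Star 2: M = m − 5 log₁₀ d + 5 = 16.01 − 5·2.4841 + 5 = 8.589
ΔM = M_1 − M_2 = 9.186 − (8.589) = 0.596; smaller M is more luminous → Star 2.
L ratio = 10^(0.4 |ΔM|) = 10^0.238 = 1.732

Star 2 is more luminous, by a factor of 1.73.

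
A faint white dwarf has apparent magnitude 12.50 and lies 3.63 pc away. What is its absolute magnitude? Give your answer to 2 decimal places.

M ≈ 14.70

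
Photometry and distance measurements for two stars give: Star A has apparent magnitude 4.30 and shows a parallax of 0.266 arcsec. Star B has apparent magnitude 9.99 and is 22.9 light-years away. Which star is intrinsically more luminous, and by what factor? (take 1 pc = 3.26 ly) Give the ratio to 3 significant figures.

Star A is more luminous, by a factor of 54.1.

Star A: d = 1/p = 1/0.266″ = 3.759 pc
Star A: M = m − 5 log₁₀ d + 5 = 4.30 − 5·0.5751 + 5 = 6.424
Star B: d = 22.9 ly / 3.26 = 7.025 pc
Star B: M = m − 5 log₁₀ d + 5 = 9.99 − 5·0.8466 + 5 = 10.757
ΔM = M_A − M_B = 6.424 − (10.757) = -4.333; smaller M is more luminous → Star A.
L ratio = 10^(0.4 |ΔM|) = 10^1.733 = 54.08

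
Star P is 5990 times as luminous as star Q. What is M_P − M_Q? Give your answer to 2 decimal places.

Pogson: ΔM = −2.5 log₁₀(ratio) = −2.5 log₁₀(5990) = −2.5 × 3.7774 = -9.444
Star P is brighter, so it has the smaller magnitude: the difference is negative.

M_P − M_Q ≈ -9.44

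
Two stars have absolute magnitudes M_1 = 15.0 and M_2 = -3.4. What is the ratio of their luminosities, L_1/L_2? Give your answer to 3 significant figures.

ΔM = M_1 − M_2 = 18.4
L_1/L_2 = 10^(−0.4 ΔM) = 10^-7.360 = 4.365×10^-8

L_1/L_2 ≈ 4.37×10^-8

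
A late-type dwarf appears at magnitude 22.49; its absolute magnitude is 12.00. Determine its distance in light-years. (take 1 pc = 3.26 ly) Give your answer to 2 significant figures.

μ = m − M = 10.490
m − M = 5 log₁₀ d − 5
log₁₀ d = (m − M)/5 + 1 = 3.0980
d = 10^3.0980 = 1253 pc
= 4085 ly

d ≈ 4100 ly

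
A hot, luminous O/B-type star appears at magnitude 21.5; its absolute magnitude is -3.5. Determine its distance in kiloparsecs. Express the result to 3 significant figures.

Distance modulus: m − M = 21.5 − (-3.5) = 25.000
m − M = 5 log₁₀ d − 5
log₁₀ d = (m − M)/5 + 1 = 6.0000
d = 10^6.0000 = 1.000×10^6 pc
= 1000 kpc

d ≈ 1000 kpc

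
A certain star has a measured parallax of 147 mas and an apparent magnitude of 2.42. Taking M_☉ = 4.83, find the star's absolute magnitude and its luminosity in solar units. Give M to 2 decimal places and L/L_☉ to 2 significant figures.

d = 1/p = 1000/147 mas = 6.803 pc
M = m − 5 log₁₀ d + 5 = 2.42 − 5·0.8327 + 5 = 3.257
M − M_☉ = 3.257 − 4.83 = -1.573
L/L_☉ = 10^(−0.4 × -1.573) = 4.260

M ≈ 3.26; L/L_☉ ≈ 4.3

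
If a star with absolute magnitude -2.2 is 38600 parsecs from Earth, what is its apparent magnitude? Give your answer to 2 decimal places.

m ≈ 15.73

m = M + 5 log₁₀ d − 5 = -2.2 + 5·4.5866 − 5 = 15.733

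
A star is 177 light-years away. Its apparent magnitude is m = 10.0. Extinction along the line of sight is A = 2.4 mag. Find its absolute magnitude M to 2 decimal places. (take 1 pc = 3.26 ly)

d = 177 ly / 3.26 = 54.29 pc
5 log₁₀(d/10 pc) = 5 log₁₀(54.29) − 5 = 3.674
M = m − 5 log₁₀(d/10) − A = 10.0 − 3.674 − 2.4 = 3.926

M ≈ 3.93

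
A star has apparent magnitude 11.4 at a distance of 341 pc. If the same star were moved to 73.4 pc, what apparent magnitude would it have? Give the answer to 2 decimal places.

m ≈ 8.06

Flux ∝ 1/d², so Δm = 5 log₁₀(d₂/d₁) = 5 log₁₀(73.4/341) = -3.335
m₂ = m₁ + Δm = 11.4 + (-3.335) = 8.065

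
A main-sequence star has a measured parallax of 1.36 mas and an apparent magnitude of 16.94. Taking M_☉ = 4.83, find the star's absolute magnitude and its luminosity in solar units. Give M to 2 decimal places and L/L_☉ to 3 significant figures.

d = 1/p = 1000/1.36 mas = 735.3 pc
M = m − 5 log₁₀ d + 5 = 16.94 − 5·2.8665 + 5 = 7.608
M − M_☉ = 7.608 − 4.83 = 2.778
L/L_☉ = 10^(−0.4 × 2.778) = 0.07743

M ≈ 7.61; L/L_☉ ≈ 0.0774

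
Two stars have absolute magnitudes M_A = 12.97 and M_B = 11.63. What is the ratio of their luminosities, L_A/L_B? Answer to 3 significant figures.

L_A/L_B ≈ 0.291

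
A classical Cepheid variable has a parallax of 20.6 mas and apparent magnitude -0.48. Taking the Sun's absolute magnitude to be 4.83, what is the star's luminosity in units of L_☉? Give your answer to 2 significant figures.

L/L_☉ ≈ 3100

d = 1/p = 1000/20.6 mas = 48.54 pc
M = m − 5 log₁₀ d + 5 = -0.48 − 5·1.6861 + 5 = -3.911
M − M_☉ = -3.911 − 4.83 = -8.741
L/L_☉ = 10^(−0.4 × -8.741) = 3135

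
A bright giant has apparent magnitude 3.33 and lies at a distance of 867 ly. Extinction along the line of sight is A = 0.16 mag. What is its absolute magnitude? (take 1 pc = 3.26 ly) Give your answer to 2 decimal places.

d = 867 ly / 3.26 = 266.0 pc
5 log₁₀(d/10 pc) = 5 log₁₀(266.0) − 5 = 7.124
M = m − 5 log₁₀(d/10) − A = 3.33 − 7.124 − 0.16 = -3.954

M ≈ -3.95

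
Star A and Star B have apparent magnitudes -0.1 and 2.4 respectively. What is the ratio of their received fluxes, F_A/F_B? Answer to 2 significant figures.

F_A/F_B ≈ 10

Magnitude difference = -2.5
Flux ratio = 10^(−0.4 Δm) = 10^(−0.4 × -2.5) = 10^1.000 = 10.00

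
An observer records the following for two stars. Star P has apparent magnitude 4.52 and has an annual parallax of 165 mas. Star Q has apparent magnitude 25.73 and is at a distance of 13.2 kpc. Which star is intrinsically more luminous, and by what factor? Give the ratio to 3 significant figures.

Star P: p = 165 mas = 0.165″ → d = 1/p = 6.061 pc
Star P: M = m − 5 log₁₀ d + 5 = 4.52 − 5·0.7825 + 5 = 5.607
Star Q: d = 13.2 kpc = 13200 pc
Star Q: M = m − 5 log₁₀ d + 5 = 25.73 − 5·4.1206 + 5 = 10.127
ΔM = M_P − M_Q = 5.607 − (10.127) = -4.520; smaller M is more luminous → Star P.
L ratio = 10^(0.4 |ΔM|) = 10^1.808 = 64.25

Star P is more luminous, by a factor of 64.3.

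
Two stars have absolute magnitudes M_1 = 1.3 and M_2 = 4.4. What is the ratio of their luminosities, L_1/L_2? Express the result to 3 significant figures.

ΔM = M_1 − M_2 = -3.1
L_1/L_2 = 10^(−0.4 ΔM) = 10^1.240 = 17.38

L_1/L_2 ≈ 17.4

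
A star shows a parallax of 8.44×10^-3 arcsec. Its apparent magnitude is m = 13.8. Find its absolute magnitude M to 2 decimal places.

M ≈ 8.43

d = 1/p = 1/8.44×10^-3″ = 118.5 pc
5 log₁₀(d/10 pc) = 5 log₁₀(118.5) − 5 = 5.368
M = m − 5 log₁₀(d/10) = 13.8 − 5.368 = 8.432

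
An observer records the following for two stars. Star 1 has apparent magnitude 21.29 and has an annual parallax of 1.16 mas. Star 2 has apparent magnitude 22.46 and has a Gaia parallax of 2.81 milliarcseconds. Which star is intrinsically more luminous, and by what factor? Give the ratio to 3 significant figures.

Star 1 is more luminous, by a factor of 17.2.

Star 1: p = 1.16 mas = 1.16×10^-3″ → d = 1/p = 862.1 pc
Star 1: M = m − 5 log₁₀ d + 5 = 21.29 − 5·2.9355 + 5 = 11.612
Star 2: p = 2.81 mas = 2.81×10^-3″ → d = 1/p = 355.9 pc
Star 2: M = m − 5 log₁₀ d + 5 = 22.46 − 5·2.5513 + 5 = 14.704
ΔM = M_1 − M_2 = 11.612 − (14.704) = -3.091; smaller M is more luminous → Star 1.
L ratio = 10^(0.4 |ΔM|) = 10^1.236 = 17.24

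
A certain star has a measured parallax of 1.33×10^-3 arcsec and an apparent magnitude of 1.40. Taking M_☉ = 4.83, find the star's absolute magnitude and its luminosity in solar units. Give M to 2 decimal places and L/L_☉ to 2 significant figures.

M ≈ -7.98; L/L_☉ ≈ 130000

d = 1/p = 1/1.33×10^-3″ = 751.9 pc
M = m − 5 log₁₀ d + 5 = 1.40 − 5·2.8761 + 5 = -7.981
M − M_☉ = -7.981 − 4.83 = -12.811
L/L_☉ = 10^(−0.4 × -12.811) = 133100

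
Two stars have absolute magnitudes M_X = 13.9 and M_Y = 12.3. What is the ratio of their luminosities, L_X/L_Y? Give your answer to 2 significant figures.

L_X/L_Y ≈ 0.23

ΔM = M_X − M_Y = 1.6
L_X/L_Y = 10^(−0.4 ΔM) = 10^-0.640 = 0.2291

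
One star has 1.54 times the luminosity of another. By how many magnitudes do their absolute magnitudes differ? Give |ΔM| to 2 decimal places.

|ΔM| ≈ 0.47

Pogson: ΔM = −2.5 log₁₀(ratio) = −2.5 log₁₀(1.54) = −2.5 × 0.1875 = -0.469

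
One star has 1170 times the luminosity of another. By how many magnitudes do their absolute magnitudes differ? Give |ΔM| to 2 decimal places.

Pogson: ΔM = −2.5 log₁₀(ratio) = −2.5 log₁₀(1170) = −2.5 × 3.0682 = -7.670

|ΔM| ≈ 7.67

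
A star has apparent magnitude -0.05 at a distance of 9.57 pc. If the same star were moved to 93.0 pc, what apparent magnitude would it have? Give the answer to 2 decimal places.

m ≈ 4.89

Flux ∝ 1/d², so Δm = 5 log₁₀(d₂/d₁) = 5 log₁₀(93.0/9.57) = 4.938
m₂ = m₁ + Δm = -0.05 + (4.938) = 4.888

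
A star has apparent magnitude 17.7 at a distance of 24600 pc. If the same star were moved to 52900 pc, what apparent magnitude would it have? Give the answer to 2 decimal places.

m ≈ 19.36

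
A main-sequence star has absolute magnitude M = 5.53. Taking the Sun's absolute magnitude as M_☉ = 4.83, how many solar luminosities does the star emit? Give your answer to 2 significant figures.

L/L_☉ ≈ 0.52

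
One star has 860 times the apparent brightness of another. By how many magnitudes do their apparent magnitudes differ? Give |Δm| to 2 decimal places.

|Δm| ≈ 7.34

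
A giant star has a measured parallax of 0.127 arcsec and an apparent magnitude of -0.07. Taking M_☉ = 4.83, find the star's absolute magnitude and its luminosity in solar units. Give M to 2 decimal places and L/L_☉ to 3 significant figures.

M ≈ 0.45; L/L_☉ ≈ 56.5

d = 1/p = 1/0.127″ = 7.874 pc
M = m − 5 log₁₀ d + 5 = -0.07 − 5·0.8962 + 5 = 0.449
M − M_☉ = 0.449 − 4.83 = -4.381
L/L_☉ = 10^(−0.4 × -4.381) = 56.54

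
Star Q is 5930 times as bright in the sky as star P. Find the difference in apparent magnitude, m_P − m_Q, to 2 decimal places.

Pogson: Δm = −2.5 log₁₀(ratio) = −2.5 log₁₀(5930) = −2.5 × 3.7731 = -9.433
Star Q is brighter so has the smaller magnitude: m_P − m_Q is positive.

m_P − m_Q ≈ 9.43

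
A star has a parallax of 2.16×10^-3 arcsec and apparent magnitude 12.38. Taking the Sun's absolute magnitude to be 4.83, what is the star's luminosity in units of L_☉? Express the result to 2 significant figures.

L/L_☉ ≈ 2.0

d = 1/p = 1/2.16×10^-3″ = 463.0 pc
M = m − 5 log₁₀ d + 5 = 12.38 − 5·2.6655 + 5 = 4.052
M − M_☉ = 4.052 − 4.83 = -0.778
L/L_☉ = 10^(−0.4 × -0.778) = 2.047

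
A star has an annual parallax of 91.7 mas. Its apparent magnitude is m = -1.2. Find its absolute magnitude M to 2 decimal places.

p = 91.7 mas = 0.0917″ → d = 1/p = 10.91 pc
5 log₁₀(d/10 pc) = 5 log₁₀(10.91) − 5 = 0.188
M = m − 5 log₁₀(d/10) = -1.2 − 0.188 = -1.388

M ≈ -1.39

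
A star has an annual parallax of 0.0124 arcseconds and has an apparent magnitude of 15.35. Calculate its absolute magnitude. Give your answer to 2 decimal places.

M ≈ 10.82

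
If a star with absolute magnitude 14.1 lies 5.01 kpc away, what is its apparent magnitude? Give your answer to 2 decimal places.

d = 5.01 kpc = 5010 pc
m = M + 5 log₁₀ d − 5 = 14.1 + 5·3.6998 − 5 = 27.599

m ≈ 27.60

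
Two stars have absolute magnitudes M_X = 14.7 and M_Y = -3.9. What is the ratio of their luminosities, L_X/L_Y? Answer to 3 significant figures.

ΔM = M_X − M_Y = 18.6
L_X/L_Y = 10^(−0.4 ΔM) = 10^-7.440 = 3.631×10^-8

L_X/L_Y ≈ 3.63×10^-8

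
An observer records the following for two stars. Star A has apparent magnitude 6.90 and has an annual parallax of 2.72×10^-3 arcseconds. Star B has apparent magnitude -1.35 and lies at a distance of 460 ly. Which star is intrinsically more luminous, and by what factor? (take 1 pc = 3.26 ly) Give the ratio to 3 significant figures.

Star B is more luminous, by a factor of 294.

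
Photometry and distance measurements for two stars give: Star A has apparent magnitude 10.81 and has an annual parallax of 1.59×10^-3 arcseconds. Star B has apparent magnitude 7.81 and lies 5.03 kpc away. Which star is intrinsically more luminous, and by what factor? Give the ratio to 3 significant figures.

Star A: d = 1/p = 1/1.59×10^-3″ = 628.9 pc
Star A: M = m − 5 log₁₀ d + 5 = 10.81 − 5·2.7986 + 5 = 1.817
Star B: d = 5.03 kpc = 5030 pc
Star B: M = m − 5 log₁₀ d + 5 = 7.81 − 5·3.7016 + 5 = -5.698
ΔM = M_A − M_B = 1.817 − (-5.698) = 7.515; smaller M is more luminous → Star B.
L ratio = 10^(0.4 |ΔM|) = 10^3.006 = 1014

Star B is more luminous, by a factor of 1010.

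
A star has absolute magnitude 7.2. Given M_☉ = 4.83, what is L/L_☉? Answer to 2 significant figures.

L/L_☉ ≈ 0.11

M − M_☉ = 7.2 − 4.83 = 2.370
L/L_☉ = 10^(−0.4 (M − M_☉)) = 10^-0.948 = 0.1127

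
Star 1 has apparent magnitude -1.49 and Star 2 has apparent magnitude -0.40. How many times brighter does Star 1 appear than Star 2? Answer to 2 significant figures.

2.7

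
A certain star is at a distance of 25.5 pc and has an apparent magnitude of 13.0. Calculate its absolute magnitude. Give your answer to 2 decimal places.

M ≈ 10.97

5 log₁₀(d/10 pc) = 5 log₁₀(25.50) − 5 = 2.033
M = m − 5 log₁₀(d/10) = 13.0 − 2.033 = 10.967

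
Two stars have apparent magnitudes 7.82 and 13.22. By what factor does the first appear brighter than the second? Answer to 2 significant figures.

Δm = 7.82 − (13.22) = -5.40
Flux ratio = 10^(−0.4 Δm) = 10^(−0.4 × -5.40) = 10^2.160 = 144.5

140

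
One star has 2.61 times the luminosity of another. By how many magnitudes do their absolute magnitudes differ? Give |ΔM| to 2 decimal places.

|ΔM| ≈ 1.04

Pogson: ΔM = −2.5 log₁₀(ratio) = −2.5 log₁₀(2.61) = −2.5 × 0.4166 = -1.042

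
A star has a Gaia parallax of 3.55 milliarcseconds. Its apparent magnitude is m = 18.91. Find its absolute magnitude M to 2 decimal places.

p = 3.55 mas = 3.55×10^-3″ → d = 1/p = 281.7 pc
5 log₁₀(d/10 pc) = 5 log₁₀(281.7) − 5 = 7.249
M = m − 5 log₁₀(d/10) = 18.91 − 7.249 = 11.661

M ≈ 11.66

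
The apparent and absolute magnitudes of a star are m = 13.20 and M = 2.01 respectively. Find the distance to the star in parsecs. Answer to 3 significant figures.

Distance modulus: m − M = 13.20 − (2.01) = 11.190
m − M = 5 log₁₀ d − 5
log₁₀ d = (m − M)/5 + 1 = 3.2380
d = 10^3.2380 = 1730 pc

d ≈ 1730 pc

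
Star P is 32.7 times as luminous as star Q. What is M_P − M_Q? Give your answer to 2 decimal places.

M_P − M_Q ≈ -3.79

Pogson: ΔM = −2.5 log₁₀(ratio) = −2.5 log₁₀(32.7) = −2.5 × 1.5145 = -3.786
Star P is brighter, so it has the smaller magnitude: the difference is negative.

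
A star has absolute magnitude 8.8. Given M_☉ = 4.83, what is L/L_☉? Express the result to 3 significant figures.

M − M_☉ = 8.8 − 4.83 = 3.970
L/L_☉ = 10^(−0.4 (M − M_☉)) = 10^-1.588 = 0.02582

L/L_☉ ≈ 0.0258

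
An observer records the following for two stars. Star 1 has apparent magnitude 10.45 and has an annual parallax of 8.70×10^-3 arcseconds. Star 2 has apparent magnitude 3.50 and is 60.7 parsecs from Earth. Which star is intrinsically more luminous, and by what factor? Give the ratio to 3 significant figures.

Star 2 is more luminous, by a factor of 168.

Star 1: d = 1/p = 1/8.70×10^-3″ = 114.9 pc
Star 1: M = m − 5 log₁₀ d + 5 = 10.45 − 5·2.0605 + 5 = 5.148
Star 2: M = m − 5 log₁₀ d + 5 = 3.50 − 5·1.7832 + 5 = -0.416
ΔM = M_1 − M_2 = 5.148 − (-0.416) = 5.564; smaller M is more luminous → Star 2.
L ratio = 10^(0.4 |ΔM|) = 10^2.225 = 168.0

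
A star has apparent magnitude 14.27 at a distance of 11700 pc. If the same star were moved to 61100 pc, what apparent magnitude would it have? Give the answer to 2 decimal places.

m ≈ 17.86

Flux ∝ 1/d², so Δm = 5 log₁₀(d₂/d₁) = 5 log₁₀(61100/11700) = 3.589
m₂ = m₁ + Δm = 14.27 + (3.589) = 17.859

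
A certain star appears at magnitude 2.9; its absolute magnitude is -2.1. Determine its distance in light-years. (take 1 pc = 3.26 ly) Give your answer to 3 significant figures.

d ≈ 326 ly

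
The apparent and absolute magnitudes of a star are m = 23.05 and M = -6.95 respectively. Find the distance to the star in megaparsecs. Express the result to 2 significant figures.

d ≈ 10 Mpc

μ = m − M = 30.000
m − M = 5 log₁₀ d − 5
log₁₀ d = (m − M)/5 + 1 = 7.0000
d = 10^7.0000 = 1.000×10^7 pc
= 10.00 Mpc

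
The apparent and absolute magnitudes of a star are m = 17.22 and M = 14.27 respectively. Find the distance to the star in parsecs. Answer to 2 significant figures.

Distance modulus: m − M = 17.22 − (14.27) = 2.950
m − M = 5 log₁₀ d − 5
log₁₀ d = (m − M)/5 + 1 = 1.5900
d = 10^1.5900 = 38.90 pc

d ≈ 39 pc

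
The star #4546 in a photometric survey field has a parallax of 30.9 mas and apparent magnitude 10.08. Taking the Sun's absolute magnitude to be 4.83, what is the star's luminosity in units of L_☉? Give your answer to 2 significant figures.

L/L_☉ ≈ 0.083

d = 1/p = 1000/30.9 mas = 32.36 pc
M = m − 5 log₁₀ d + 5 = 10.08 − 5·1.5100 + 5 = 7.530
M − M_☉ = 7.530 − 4.83 = 2.700
L/L_☉ = 10^(−0.4 × 2.700) = 0.08319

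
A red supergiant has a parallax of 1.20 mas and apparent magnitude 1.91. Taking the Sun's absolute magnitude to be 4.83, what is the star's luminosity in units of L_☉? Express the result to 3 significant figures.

d = 1/p = 1000/1.20 mas = 833.3 pc
M = m − 5 log₁₀ d + 5 = 1.91 − 5·2.9208 + 5 = -7.694
M − M_☉ = -7.694 − 4.83 = -12.524
L/L_☉ = 10^(−0.4 × -12.524) = 102200

L/L_☉ ≈ 102000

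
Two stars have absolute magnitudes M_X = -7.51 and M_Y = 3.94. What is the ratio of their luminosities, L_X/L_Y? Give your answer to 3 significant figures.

ΔM = M_X − M_Y = -11.45
L_X/L_Y = 10^(−0.4 ΔM) = 10^4.580 = 38020

L_X/L_Y ≈ 38000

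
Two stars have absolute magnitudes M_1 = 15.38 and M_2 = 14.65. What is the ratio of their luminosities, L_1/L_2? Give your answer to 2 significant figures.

L_1/L_2 ≈ 0.51

ΔM = M_1 − M_2 = 0.73
L_1/L_2 = 10^(−0.4 ΔM) = 10^-0.292 = 0.5105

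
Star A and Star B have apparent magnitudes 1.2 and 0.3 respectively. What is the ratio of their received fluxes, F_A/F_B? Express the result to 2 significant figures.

F_A/F_B ≈ 0.44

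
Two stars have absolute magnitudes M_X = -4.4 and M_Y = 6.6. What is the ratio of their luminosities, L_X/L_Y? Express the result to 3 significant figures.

ΔM = M_X − M_Y = -11.0
L_X/L_Y = 10^(−0.4 ΔM) = 10^4.400 = 25120

L_X/L_Y ≈ 25100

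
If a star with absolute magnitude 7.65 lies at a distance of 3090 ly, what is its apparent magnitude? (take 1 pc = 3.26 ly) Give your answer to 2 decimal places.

d = 3090 ly / 3.26 = 947.9 pc
m = M + 5 log₁₀ d − 5 = 7.65 + 5·2.9767 − 5 = 17.534

m ≈ 17.53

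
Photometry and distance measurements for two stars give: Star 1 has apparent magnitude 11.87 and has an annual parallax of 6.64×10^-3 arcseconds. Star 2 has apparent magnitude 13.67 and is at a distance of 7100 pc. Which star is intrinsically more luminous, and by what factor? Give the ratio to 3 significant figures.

Star 1: d = 1/p = 1/6.64×10^-3″ = 150.6 pc
Star 1: M = m − 5 log₁₀ d + 5 = 11.87 − 5·2.1778 + 5 = 5.981
Star 2: M = m − 5 log₁₀ d + 5 = 13.67 − 5·3.8513 + 5 = -0.586
ΔM = M_1 − M_2 = 5.981 − (-0.586) = 6.567; smaller M is more luminous → Star 2.
L ratio = 10^(0.4 |ΔM|) = 10^2.627 = 423.5

Star 2 is more luminous, by a factor of 423.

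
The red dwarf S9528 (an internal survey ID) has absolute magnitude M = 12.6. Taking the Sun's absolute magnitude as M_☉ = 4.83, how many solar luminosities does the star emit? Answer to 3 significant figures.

M − M_☉ = 12.6 − 4.83 = 7.770
L/L_☉ = 10^(−0.4 (M − M_☉)) = 10^-3.108 = 7.798×10^-4

L/L_☉ ≈ 7.80×10^-4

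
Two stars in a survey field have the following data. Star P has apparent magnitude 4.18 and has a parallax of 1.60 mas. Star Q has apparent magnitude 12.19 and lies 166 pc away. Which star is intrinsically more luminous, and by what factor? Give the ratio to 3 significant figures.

Star P: p = 1.60 mas = 1.60×10^-3″ → d = 1/p = 625.0 pc
Star P: M = m − 5 log₁₀ d + 5 = 4.18 − 5·2.7959 + 5 = -4.799
Star Q: M = m − 5 log₁₀ d + 5 = 12.19 − 5·2.2201 + 5 = 6.089
ΔM = M_P − M_Q = -4.799 − (6.089) = -10.889; smaller M is more luminous → Star P.
L ratio = 10^(0.4 |ΔM|) = 10^4.356 = 22670

Star P is more luminous, by a factor of 22700.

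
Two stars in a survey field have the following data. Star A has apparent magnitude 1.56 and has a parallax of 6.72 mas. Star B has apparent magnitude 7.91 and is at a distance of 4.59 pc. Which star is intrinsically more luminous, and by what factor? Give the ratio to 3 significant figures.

Star A is more luminous, by a factor of 364000.

Star A: p = 6.72 mas = 6.72×10^-3″ → d = 1/p = 148.8 pc
Star A: M = m − 5 log₁₀ d + 5 = 1.56 − 5·2.1726 + 5 = -4.303
Star B: M = m − 5 log₁₀ d + 5 = 7.91 − 5·0.6618 + 5 = 9.601
ΔM = M_A − M_B = -4.303 − (9.601) = -13.904; smaller M is more luminous → Star A.
L ratio = 10^(0.4 |ΔM|) = 10^5.562 = 364400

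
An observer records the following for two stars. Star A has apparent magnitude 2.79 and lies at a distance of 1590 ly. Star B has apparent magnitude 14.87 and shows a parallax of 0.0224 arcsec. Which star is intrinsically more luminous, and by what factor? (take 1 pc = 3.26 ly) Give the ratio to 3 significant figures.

Star A: d = 1590 ly / 3.26 = 487.7 pc
Star A: M = m − 5 log₁₀ d + 5 = 2.79 − 5·2.6882 + 5 = -5.651
Star B: d = 1/p = 1/0.0224″ = 44.64 pc
Star B: M = m − 5 log₁₀ d + 5 = 14.87 − 5·1.6498 + 5 = 11.621
ΔM = M_A − M_B = -5.651 − (11.621) = -17.272; smaller M is more luminous → Star A.
L ratio = 10^(0.4 |ΔM|) = 10^6.909 = 8.107×10^6

Star A is more luminous, by a factor of 8.11×10^6.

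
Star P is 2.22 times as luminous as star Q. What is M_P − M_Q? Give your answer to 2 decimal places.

Pogson: ΔM = −2.5 log₁₀(ratio) = −2.5 log₁₀(2.22) = −2.5 × 0.3464 = -0.866
Star P is brighter, so it has the smaller magnitude: the difference is negative.

M_P − M_Q ≈ -0.87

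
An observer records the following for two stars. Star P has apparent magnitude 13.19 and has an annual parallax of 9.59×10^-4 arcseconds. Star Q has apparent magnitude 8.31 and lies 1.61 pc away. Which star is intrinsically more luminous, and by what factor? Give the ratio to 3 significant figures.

Star P is more luminous, by a factor of 4690.

Star P: d = 1/p = 1/9.59×10^-4″ = 1043 pc
Star P: M = m − 5 log₁₀ d + 5 = 13.19 − 5·3.0182 + 5 = 3.099
Star Q: M = m − 5 log₁₀ d + 5 = 8.31 − 5·0.2068 + 5 = 12.276
ΔM = M_P − M_Q = 3.099 − (12.276) = -9.177; smaller M is more luminous → Star P.
L ratio = 10^(0.4 |ΔM|) = 10^3.671 = 4685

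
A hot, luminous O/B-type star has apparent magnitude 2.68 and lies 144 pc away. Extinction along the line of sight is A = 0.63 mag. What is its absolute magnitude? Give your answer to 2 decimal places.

M ≈ -3.74

5 log₁₀(d/10 pc) = 5 log₁₀(144.0) − 5 = 5.792
M = m − 5 log₁₀(d/10) − A = 2.68 − 5.792 − 0.63 = -3.742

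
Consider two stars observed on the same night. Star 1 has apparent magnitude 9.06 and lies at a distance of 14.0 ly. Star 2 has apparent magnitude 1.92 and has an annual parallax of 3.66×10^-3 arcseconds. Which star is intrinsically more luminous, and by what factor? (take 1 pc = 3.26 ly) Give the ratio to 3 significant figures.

Star 2 is more luminous, by a factor of 2.91×10^6.

Star 1: d = 14.0 ly / 3.26 = 4.294 pc
Star 1: M = m − 5 log₁₀ d + 5 = 9.06 − 5·0.6329 + 5 = 10.895
Star 2: d = 1/p = 1/3.66×10^-3″ = 273.2 pc
Star 2: M = m − 5 log₁₀ d + 5 = 1.92 − 5·2.4365 + 5 = -5.263
ΔM = M_1 − M_2 = 10.895 − (-5.263) = 16.158; smaller M is more luminous → Star 2.
L ratio = 10^(0.4 |ΔM|) = 10^6.463 = 2.905×10^6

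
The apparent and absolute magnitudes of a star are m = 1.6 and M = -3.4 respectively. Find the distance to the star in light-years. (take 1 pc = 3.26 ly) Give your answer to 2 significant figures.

Distance modulus: m − M = 1.6 − (-3.4) = 5.000
m − M = 5 log₁₀ d − 5
log₁₀ d = (m − M)/5 + 1 = 2.0000
d = 10^2.0000 = 100.0 pc
= 326.0 ly

d ≈ 330 ly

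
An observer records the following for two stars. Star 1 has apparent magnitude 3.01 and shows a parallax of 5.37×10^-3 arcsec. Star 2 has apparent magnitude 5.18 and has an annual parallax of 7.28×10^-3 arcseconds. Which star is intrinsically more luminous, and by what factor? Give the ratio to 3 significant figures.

Star 1: d = 1/p = 1/5.37×10^-3″ = 186.2 pc
Star 1: M = m − 5 log₁₀ d + 5 = 3.01 − 5·2.2700 + 5 = -3.340
Star 2: d = 1/p = 1/7.28×10^-3″ = 137.4 pc
Star 2: M = m − 5 log₁₀ d + 5 = 5.18 − 5·2.1379 + 5 = -0.509
ΔM = M_1 − M_2 = -3.340 − (-0.509) = -2.831; smaller M is more luminous → Star 1.
L ratio = 10^(0.4 |ΔM|) = 10^1.132 = 13.56

Star 1 is more luminous, by a factor of 13.6.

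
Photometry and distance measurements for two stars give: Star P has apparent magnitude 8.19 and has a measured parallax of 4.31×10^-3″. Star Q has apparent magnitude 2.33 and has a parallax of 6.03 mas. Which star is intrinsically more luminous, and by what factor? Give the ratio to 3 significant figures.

Star Q is more luminous, by a factor of 113.

Star P: d = 1/p = 1/4.31×10^-3″ = 232.0 pc
Star P: M = m − 5 log₁₀ d + 5 = 8.19 − 5·2.3655 + 5 = 1.362
Star Q: p = 6.03 mas = 6.03×10^-3″ → d = 1/p = 165.8 pc
Star Q: M = m − 5 log₁₀ d + 5 = 2.33 − 5·2.2197 + 5 = -3.768
ΔM = M_P − M_Q = 1.362 − (-3.768) = 5.131; smaller M is more luminous → Star Q.
L ratio = 10^(0.4 |ΔM|) = 10^2.052 = 112.8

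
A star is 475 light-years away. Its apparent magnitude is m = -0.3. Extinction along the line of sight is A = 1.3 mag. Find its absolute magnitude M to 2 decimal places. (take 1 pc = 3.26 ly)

M ≈ -7.42

d = 475 ly / 3.26 = 145.7 pc
5 log₁₀(d/10 pc) = 5 log₁₀(145.7) − 5 = 5.817
M = m − 5 log₁₀(d/10) − A = -0.3 − 5.817 − 1.3 = -7.417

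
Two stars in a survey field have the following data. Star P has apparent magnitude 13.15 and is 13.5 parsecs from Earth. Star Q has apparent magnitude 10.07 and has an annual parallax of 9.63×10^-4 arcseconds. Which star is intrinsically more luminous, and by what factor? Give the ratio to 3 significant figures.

Star Q is more luminous, by a factor of 101000.

Star P: M = m − 5 log₁₀ d + 5 = 13.15 − 5·1.1303 + 5 = 12.498
Star Q: d = 1/p = 1/9.63×10^-4″ = 1038 pc
Star Q: M = m − 5 log₁₀ d + 5 = 10.07 − 5·3.0164 + 5 = -0.012
ΔM = M_P − M_Q = 12.498 − (-0.012) = 12.510; smaller M is more luminous → Star Q.
L ratio = 10^(0.4 |ΔM|) = 10^5.004 = 100900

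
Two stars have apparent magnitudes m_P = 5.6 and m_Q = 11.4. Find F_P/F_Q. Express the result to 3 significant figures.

Δm = 5.6 − (11.4) = -5.8
Flux ratio = 10^(−0.4 Δm) = 10^(−0.4 × -5.8) = 10^2.320 = 208.9

F_P/F_Q ≈ 209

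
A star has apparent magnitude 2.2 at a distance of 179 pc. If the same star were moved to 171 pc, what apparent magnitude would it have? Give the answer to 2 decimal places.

Flux ∝ 1/d², so Δm = 5 log₁₀(d₂/d₁) = 5 log₁₀(171/179) = -0.099
m₂ = m₁ + Δm = 2.2 + (-0.099) = 2.101

m ≈ 2.10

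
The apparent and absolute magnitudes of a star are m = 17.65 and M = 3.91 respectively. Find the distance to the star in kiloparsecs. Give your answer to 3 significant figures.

μ = m − M = 13.740
m − M = 5 log₁₀ d − 5
log₁₀ d = (m − M)/5 + 1 = 3.7480
d = 10^3.7480 = 5598 pc
= 5.598 kpc

d ≈ 5.60 kpc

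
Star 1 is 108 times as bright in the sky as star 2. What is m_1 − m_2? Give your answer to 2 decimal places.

m_1 − m_2 ≈ -5.08

Pogson: Δm = −2.5 log₁₀(ratio) = −2.5 log₁₀(108) = −2.5 × 2.0334 = -5.084
Star 1 is brighter, so it has the smaller magnitude: the difference is negative.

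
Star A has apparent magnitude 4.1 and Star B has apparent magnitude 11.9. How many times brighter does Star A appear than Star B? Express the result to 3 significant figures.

1320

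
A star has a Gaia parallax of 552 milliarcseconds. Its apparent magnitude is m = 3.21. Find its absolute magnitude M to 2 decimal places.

p = 552 mas = 0.552″ → d = 1/p = 1.812 pc
5 log₁₀(d/10 pc) = 5 log₁₀(1.812) − 5 = -3.710
M = m − 5 log₁₀(d/10) = 3.21 + 3.710 = 6.920

M ≈ 6.92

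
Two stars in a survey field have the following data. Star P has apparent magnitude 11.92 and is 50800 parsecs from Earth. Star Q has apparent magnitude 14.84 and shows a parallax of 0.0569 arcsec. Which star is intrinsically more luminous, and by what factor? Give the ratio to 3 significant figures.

Star P: M = m − 5 log₁₀ d + 5 = 11.92 − 5·4.7059 + 5 = -6.609
Star Q: d = 1/p = 1/0.0569″ = 17.57 pc
Star Q: M = m − 5 log₁₀ d + 5 = 14.84 − 5·1.2449 + 5 = 13.616
ΔM = M_P − M_Q = -6.609 − (13.616) = -20.225; smaller M is more luminous → Star P.
L ratio = 10^(0.4 |ΔM|) = 10^8.090 = 1.230×10^8

Star P is more luminous, by a factor of 1.23×10^8.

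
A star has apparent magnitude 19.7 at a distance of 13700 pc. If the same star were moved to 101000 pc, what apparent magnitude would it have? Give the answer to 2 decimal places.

Flux ∝ 1/d², so Δm = 5 log₁₀(d₂/d₁) = 5 log₁₀(101000/13700) = 4.338
m₂ = m₁ + Δm = 19.7 + (4.338) = 24.038

m ≈ 24.04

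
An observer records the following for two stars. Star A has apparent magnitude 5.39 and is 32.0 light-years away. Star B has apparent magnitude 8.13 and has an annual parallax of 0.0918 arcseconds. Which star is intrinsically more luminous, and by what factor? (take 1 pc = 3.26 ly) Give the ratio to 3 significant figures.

Star A is more luminous, by a factor of 10.1.

Star A: d = 32.0 ly / 3.26 = 9.816 pc
Star A: M = m − 5 log₁₀ d + 5 = 5.39 − 5·0.9919 + 5 = 5.430
Star B: d = 1/p = 1/0.0918″ = 10.89 pc
Star B: M = m − 5 log₁₀ d + 5 = 8.13 − 5·1.0372 + 5 = 7.944
ΔM = M_A − M_B = 5.430 − (7.944) = -2.514; smaller M is more luminous → Star A.
L ratio = 10^(0.4 |ΔM|) = 10^1.006 = 10.13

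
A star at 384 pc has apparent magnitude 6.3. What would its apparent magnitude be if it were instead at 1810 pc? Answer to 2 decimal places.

Flux ∝ 1/d², so Δm = 5 log₁₀(d₂/d₁) = 5 log₁₀(1810/384) = 3.367
m₂ = m₁ + Δm = 6.3 + (3.367) = 9.667

m ≈ 9.67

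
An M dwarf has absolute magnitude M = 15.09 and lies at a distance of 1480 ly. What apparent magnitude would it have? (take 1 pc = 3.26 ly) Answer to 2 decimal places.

m ≈ 23.38

d = 1480 ly / 3.26 = 454.0 pc
m = M + 5 log₁₀ d − 5 = 15.09 + 5·2.6570 − 5 = 23.375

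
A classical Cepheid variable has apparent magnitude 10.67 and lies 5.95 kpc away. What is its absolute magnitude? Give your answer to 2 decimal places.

M ≈ -3.20

d = 5.95 kpc = 5950 pc
5 log₁₀(d/10 pc) = 5 log₁₀(5950) − 5 = 13.873
M = m − 5 log₁₀(d/10) = 10.67 − 13.873 = -3.203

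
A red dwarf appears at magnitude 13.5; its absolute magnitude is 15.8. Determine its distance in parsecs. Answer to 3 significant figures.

d ≈ 3.47 pc

μ = m − M = -2.300
m − M = 5 log₁₀ d − 5
log₁₀ d = (m − M)/5 + 1 = 0.5400
d = 10^0.5400 = 3.467 pc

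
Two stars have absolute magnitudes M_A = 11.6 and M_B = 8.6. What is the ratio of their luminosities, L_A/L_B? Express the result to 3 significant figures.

ΔM = M_A − M_B = 3.0
L_A/L_B = 10^(−0.4 ΔM) = 10^-1.200 = 0.06310

L_A/L_B ≈ 0.0631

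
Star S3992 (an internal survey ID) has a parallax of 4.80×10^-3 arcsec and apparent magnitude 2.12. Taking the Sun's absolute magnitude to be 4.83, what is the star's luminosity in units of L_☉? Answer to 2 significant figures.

d = 1/p = 1/4.80×10^-3″ = 208.3 pc
M = m − 5 log₁₀ d + 5 = 2.12 − 5·2.3188 + 5 = -4.474
M − M_☉ = -4.474 − 4.83 = -9.304
L/L_☉ = 10^(−0.4 × -9.304) = 5266

L/L_☉ ≈ 5300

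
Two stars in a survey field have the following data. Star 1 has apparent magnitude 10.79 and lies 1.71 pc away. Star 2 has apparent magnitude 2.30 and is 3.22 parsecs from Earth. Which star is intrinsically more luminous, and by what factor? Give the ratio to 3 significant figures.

Star 1: M = m − 5 log₁₀ d + 5 = 10.79 − 5·0.2330 + 5 = 14.625
Star 2: M = m − 5 log₁₀ d + 5 = 2.30 − 5·0.5079 + 5 = 4.761
ΔM = M_1 − M_2 = 14.625 − (4.761) = 9.864; smaller M is more luminous → Star 2.
L ratio = 10^(0.4 |ΔM|) = 10^3.946 = 8825

Star 2 is more luminous, by a factor of 8830.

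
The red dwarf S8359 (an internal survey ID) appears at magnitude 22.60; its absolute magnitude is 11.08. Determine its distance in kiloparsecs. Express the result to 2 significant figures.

d ≈ 2.0 kpc

Distance modulus: m − M = 22.60 − (11.08) = 11.520
m − M = 5 log₁₀ d − 5
log₁₀ d = (m − M)/5 + 1 = 3.3040
d = 10^3.3040 = 2014 pc
= 2.014 kpc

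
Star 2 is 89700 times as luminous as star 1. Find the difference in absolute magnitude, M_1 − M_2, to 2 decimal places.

Pogson: ΔM = −2.5 log₁₀(ratio) = −2.5 log₁₀(89700) = −2.5 × 4.9528 = -12.382
Star 2 is brighter so has the smaller magnitude: M_1 − M_2 is positive.

M_1 − M_2 ≈ 12.38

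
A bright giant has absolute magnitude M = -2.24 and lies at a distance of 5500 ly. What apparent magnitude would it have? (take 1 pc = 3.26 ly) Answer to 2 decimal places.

d = 5500 ly / 3.26 = 1687 pc
m = M + 5 log₁₀ d − 5 = -2.24 + 5·3.2271 − 5 = 8.896

m ≈ 8.90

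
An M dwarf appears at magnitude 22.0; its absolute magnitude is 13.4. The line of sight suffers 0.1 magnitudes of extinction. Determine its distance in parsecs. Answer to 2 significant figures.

m − M = 5 log₁₀(d/10 pc) + A  ⇒  22.0 − (13.4) − 0.1 = 5 log₁₀(d/10)
8.500 = 5 log₁₀(d/10)
log₁₀ d = (m − M − A)/5 + 1 = 2.7000
d = 10^2.7000 = 501.2 pc

d ≈ 500 pc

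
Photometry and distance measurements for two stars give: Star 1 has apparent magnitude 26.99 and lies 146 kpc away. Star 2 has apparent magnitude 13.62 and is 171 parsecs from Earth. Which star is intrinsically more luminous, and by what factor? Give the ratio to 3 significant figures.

Star 1: d = 146 kpc = 146000 pc
Star 1: M = m − 5 log₁₀ d + 5 = 26.99 − 5·5.1644 + 5 = 6.168
Star 2: M = m − 5 log₁₀ d + 5 = 13.62 − 5·2.2330 + 5 = 7.455
ΔM = M_1 − M_2 = 6.168 − (7.455) = -1.287; smaller M is more luminous → Star 1.
L ratio = 10^(0.4 |ΔM|) = 10^0.515 = 3.271

Star 1 is more luminous, by a factor of 3.27.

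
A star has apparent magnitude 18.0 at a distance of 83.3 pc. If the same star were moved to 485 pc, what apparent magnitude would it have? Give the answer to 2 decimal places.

Flux ∝ 1/d², so Δm = 5 log₁₀(d₂/d₁) = 5 log₁₀(485/83.3) = 3.825
m₂ = m₁ + Δm = 18.0 + (3.825) = 21.825

m ≈ 21.83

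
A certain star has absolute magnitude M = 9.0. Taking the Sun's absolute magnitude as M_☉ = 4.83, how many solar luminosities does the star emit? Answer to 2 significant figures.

L/L_☉ ≈ 0.021

M − M_☉ = 9.0 − 4.83 = 4.170
L/L_☉ = 10^(−0.4 (M − M_☉)) = 10^-1.668 = 0.02148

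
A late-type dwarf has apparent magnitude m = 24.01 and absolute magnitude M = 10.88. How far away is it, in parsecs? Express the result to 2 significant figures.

μ = m − M = 13.130
m − M = 5 log₁₀ d − 5
log₁₀ d = (m − M)/5 + 1 = 3.6260
d = 10^3.6260 = 4227 pc

d ≈ 4200 pc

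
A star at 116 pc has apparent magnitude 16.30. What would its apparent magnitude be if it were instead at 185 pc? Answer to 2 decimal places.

m ≈ 17.31

Flux ∝ 1/d², so Δm = 5 log₁₀(d₂/d₁) = 5 log₁₀(185/116) = 1.014
m₂ = m₁ + Δm = 16.30 + (1.014) = 17.314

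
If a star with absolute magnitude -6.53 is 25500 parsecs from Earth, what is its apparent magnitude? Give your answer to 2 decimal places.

m = M + 5 log₁₀ d − 5 = -6.53 + 5·4.4065 − 5 = 10.503

m ≈ 10.50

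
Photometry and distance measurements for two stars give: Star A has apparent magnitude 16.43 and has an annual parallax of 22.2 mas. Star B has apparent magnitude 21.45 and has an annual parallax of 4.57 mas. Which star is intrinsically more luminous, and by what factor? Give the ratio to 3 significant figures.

Star A is more luminous, by a factor of 4.32.

Star A: p = 22.2 mas = 0.0222″ → d = 1/p = 45.05 pc
Star A: M = m − 5 log₁₀ d + 5 = 16.43 − 5·1.6536 + 5 = 13.162
Star B: p = 4.57 mas = 4.57×10^-3″ → d = 1/p = 218.8 pc
Star B: M = m − 5 log₁₀ d + 5 = 21.45 − 5·2.3401 + 5 = 14.750
ΔM = M_A − M_B = 13.162 − (14.750) = -1.588; smaller M is more luminous → Star A.
L ratio = 10^(0.4 |ΔM|) = 10^0.635 = 4.316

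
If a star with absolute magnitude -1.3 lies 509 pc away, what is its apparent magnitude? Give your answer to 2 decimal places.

m ≈ 7.23

m = M + 5 log₁₀ d − 5 = -1.3 + 5·2.7067 − 5 = 7.234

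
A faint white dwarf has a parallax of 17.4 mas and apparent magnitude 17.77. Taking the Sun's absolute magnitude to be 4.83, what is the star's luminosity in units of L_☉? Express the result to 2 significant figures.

d = 1/p = 1000/17.4 mas = 57.47 pc
M = m − 5 log₁₀ d + 5 = 17.77 − 5·1.7595 + 5 = 13.973
M − M_☉ = 13.973 − 4.83 = 9.143
L/L_☉ = 10^(−0.4 × 9.143) = 2.202×10^-4

L/L_☉ ≈ 2.2×10^-4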